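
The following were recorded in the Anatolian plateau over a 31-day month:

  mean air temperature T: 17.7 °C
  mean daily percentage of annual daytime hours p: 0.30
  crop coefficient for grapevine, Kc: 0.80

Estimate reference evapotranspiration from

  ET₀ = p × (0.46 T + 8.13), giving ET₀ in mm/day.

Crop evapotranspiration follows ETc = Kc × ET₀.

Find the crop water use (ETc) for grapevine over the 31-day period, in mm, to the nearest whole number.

121 mm

ET₀ = 0.30 × (0.46 × 17.7 + 8.13) = 0.30 × 16.272 = 4.8816 mm/d
ETc = Kc × ET₀ = 0.80 × 4.8816 = 3.9053 mm/d
Over 31 days: 3.9053 × 31 = 121.064 mm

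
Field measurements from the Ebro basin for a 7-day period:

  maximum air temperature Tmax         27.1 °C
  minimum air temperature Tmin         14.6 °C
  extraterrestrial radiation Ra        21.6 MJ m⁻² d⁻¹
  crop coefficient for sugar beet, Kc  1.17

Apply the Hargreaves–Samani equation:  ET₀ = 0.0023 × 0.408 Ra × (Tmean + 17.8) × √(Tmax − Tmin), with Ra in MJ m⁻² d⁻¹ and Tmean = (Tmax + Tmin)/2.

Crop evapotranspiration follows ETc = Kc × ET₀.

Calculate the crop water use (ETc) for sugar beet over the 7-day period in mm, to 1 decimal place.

22.7 mm

Tmean = (27.1 + 14.6)/2 = 20.85 °C
0.408 Ra = 0.408 × 21.6 = 8.8128 mm/d equivalent
ET₀ = 0.0023 × 8.8128 × (20.85 + 17.8) × √12.5 = 0.0023 × 8.8128 × 38.65 × 3.5355 = 2.7698 mm/d
ETc = Kc × ET₀ = 1.17 × 2.7698 = 3.2407 mm/d
Over 7 days: 3.2407 × 7 = 22.685 mm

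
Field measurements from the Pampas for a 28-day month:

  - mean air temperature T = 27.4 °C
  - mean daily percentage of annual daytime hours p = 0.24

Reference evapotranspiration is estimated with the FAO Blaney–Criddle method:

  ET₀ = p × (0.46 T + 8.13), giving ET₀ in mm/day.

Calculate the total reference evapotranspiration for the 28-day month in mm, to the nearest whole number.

139 mm

ET₀ = 0.24 × (0.46 × 27.4 + 8.13) = 0.24 × 20.734 = 4.9762 mm/d
Monthly total = 4.9762 × 28 = 139.334 mm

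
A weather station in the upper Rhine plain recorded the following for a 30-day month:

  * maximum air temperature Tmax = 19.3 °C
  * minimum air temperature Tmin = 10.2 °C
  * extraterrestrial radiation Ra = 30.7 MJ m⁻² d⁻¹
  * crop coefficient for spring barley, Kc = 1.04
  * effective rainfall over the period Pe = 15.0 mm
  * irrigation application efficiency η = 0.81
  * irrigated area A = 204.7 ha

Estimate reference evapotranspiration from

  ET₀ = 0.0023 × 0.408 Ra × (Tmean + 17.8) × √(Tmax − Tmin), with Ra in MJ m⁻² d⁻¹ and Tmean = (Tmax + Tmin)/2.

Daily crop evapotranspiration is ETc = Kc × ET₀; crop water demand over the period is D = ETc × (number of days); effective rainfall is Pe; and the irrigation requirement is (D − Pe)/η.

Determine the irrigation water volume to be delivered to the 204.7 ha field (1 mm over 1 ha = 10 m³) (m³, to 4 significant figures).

185100 m³

Tmean = (19.3 + 10.2)/2 = 14.75 °C
0.408 Ra = 0.408 × 30.7 = 12.5256 mm/d equivalent
ET₀ = 0.0023 × 12.5256 × (14.75 + 17.8) × √9.1 = 0.0023 × 12.5256 × 32.55 × 3.0166 = 2.8288 mm/d
ETc = Kc × ET₀ = 1.04 × 2.8288 = 2.9420 mm/d
Crop demand D = ETc × 30 d = 2.9420 × 30 = 88.260 mm
D − Pe = 88.260 − 15.0 = 73.260 mm
Gross irrigation = 73.260 / 0.81 = 90.444 mm
Volume = 90.444 mm × 204.7 ha × 10 = 185138.9 m³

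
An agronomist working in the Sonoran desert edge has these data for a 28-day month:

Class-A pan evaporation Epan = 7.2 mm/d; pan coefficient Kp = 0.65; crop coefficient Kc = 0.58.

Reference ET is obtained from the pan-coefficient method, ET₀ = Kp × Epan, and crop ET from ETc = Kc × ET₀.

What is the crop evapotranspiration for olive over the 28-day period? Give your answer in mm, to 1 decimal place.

ET₀ = 0.65 × 7.2 = 4.6800 mm/d
ETc = Kc × ET₀ = 0.58 × 4.6800 = 2.7144 mm/d
Over 28 days: 2.7144 × 28 = 76.003 mm

76.0 mm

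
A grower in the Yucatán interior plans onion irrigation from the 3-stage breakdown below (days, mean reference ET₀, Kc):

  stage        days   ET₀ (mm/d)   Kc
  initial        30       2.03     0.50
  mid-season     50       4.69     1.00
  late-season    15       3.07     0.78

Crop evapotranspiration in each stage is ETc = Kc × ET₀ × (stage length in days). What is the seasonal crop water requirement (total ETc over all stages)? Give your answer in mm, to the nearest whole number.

301 mm

initial: 0.50 × 2.03 × 30 = 30.45 mm
mid-season: 1.00 × 4.69 × 50 = 234.50 mm
late-season: 0.78 × 3.07 × 15 = 35.92 mm
Seasonal total = 300.87 mm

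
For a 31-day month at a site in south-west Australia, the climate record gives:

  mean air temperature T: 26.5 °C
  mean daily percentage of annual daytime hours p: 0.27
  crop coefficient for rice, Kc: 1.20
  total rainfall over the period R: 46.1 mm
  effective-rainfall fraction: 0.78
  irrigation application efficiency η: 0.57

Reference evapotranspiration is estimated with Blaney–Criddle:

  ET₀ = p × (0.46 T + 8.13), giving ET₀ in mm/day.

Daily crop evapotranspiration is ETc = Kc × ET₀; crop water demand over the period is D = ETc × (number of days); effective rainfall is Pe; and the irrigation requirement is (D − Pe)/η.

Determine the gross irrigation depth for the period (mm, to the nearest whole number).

ET₀ = 0.27 × (0.46 × 26.5 + 8.13) = 0.27 × 20.320 = 5.4864 mm/d
ETc = Kc × ET₀ = 1.20 × 5.4864 = 6.5837 mm/d
Crop demand D = ETc × 31 d = 6.5837 × 31 = 204.095 mm
Pe = 0.78 × 46.1 = 35.958 mm
D − Pe = 204.095 − 35.958 = 168.137 mm
Gross irrigation = 168.137 / 0.57 = 294.977 mm

295 mm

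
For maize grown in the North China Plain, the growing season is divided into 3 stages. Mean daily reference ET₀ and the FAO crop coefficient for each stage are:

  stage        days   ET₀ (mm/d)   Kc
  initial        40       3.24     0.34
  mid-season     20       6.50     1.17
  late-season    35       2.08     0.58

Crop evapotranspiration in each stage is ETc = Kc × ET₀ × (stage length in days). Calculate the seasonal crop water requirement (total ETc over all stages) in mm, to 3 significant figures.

238 mm

initial: 0.34 × 3.24 × 40 = 44.06 mm
mid-season: 1.17 × 6.50 × 20 = 152.10 mm
late-season: 0.58 × 2.08 × 35 = 42.22 mm
Seasonal total = 238.38 mm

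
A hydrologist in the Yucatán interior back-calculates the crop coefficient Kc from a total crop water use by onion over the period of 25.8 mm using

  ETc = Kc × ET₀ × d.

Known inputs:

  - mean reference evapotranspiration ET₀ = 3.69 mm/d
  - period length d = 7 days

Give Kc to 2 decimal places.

1.00

ETc = Kc × ET₀ × d  ⇒  Kc = ETc / (ET₀ × d)
Kc = 25.8 / (3.69 × 7) = 25.8 / 25.83 = 0.9988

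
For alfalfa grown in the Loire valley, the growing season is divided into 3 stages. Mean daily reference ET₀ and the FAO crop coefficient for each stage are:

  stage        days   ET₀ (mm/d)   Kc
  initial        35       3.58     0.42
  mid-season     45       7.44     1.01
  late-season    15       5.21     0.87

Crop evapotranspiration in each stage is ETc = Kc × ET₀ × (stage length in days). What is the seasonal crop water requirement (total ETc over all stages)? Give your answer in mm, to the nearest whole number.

459 mm

initial: 0.42 × 3.58 × 35 = 52.63 mm
mid-season: 1.01 × 7.44 × 45 = 338.15 mm
late-season: 0.87 × 5.21 × 15 = 67.99 mm
Seasonal total = 458.77 mm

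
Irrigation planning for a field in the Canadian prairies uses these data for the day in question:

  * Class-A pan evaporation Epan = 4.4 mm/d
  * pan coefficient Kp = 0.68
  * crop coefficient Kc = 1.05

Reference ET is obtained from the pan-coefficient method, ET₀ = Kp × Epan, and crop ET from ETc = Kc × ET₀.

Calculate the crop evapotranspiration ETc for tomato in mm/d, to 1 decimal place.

ET₀ = 0.68 × 4.4 = 2.9920 mm/d
ETc = Kc × ET₀ = 1.05 × 2.9920 = 3.1416 mm/d

3.1 mm/d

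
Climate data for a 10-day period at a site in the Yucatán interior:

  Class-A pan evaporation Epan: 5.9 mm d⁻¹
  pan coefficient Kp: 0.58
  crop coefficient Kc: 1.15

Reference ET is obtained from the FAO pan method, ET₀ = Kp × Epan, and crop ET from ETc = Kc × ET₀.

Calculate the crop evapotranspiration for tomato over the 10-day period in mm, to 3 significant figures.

ET₀ = 0.58 × 5.9 = 3.4220 mm/d
ETc = Kc × ET₀ = 1.15 × 3.4220 = 3.9353 mm/d
Over 10 days: 3.9353 × 10 = 39.353 mm

39.4 mm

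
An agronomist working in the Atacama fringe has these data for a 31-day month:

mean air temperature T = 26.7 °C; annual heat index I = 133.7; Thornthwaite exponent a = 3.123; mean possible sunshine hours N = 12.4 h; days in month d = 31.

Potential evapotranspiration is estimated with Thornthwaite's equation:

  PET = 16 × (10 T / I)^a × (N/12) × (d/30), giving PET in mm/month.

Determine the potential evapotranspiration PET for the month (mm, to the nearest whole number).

148 mm

10T/I = 10 × 26.7 / 133.7 = 1.9970
(10T/I)^a = 1.9970^3.123 = 8.6712
Uncorrected PET = 16 × 8.6712 = 138.739 mm
Correction = (N/12)(d/30) = (12.4/12)(31/30) = 1.0678
PET = 138.739 × 1.0678 = 148.146 mm/month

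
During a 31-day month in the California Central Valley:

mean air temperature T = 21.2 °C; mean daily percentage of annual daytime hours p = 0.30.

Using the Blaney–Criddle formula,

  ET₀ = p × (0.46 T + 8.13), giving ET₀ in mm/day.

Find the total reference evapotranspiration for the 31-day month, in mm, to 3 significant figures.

166 mm

ET₀ = 0.30 × (0.46 × 21.2 + 8.13) = 0.30 × 17.882 = 5.3646 mm/d
Monthly total = 5.3646 × 31 = 166.303 mm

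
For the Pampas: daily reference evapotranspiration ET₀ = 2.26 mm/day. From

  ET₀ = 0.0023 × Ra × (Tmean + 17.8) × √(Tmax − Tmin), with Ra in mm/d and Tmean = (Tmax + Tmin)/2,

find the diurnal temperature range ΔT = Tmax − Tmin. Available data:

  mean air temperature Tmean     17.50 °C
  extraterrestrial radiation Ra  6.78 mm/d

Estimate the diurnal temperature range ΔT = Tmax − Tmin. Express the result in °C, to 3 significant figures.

16.9 °C

√ΔT = ET₀ / [0.0023 × Ra × (Tmean+17.8)] = 2.26 / (0.0023 × 6.78 × 35.30) = 4.1056
ΔT = 4.1056² = 16.856 °C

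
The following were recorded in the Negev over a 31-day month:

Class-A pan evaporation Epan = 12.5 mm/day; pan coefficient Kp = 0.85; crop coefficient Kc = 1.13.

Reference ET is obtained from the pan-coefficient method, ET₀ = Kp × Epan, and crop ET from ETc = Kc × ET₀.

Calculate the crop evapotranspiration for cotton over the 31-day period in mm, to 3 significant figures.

372 mm

ET₀ = 0.85 × 12.5 = 10.6250 mm/d
ETc = Kc × ET₀ = 1.13 × 10.6250 = 12.0063 mm/d
Over 31 days: 12.0063 × 31 = 372.195 mm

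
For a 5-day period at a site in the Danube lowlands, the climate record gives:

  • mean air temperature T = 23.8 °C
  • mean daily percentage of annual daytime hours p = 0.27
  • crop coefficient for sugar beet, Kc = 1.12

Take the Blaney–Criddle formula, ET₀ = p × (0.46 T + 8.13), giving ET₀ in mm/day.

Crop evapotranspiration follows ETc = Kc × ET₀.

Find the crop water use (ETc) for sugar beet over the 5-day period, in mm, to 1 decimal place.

ET₀ = 0.27 × (0.46 × 23.8 + 8.13) = 0.27 × 19.078 = 5.1511 mm/d
ETc = Kc × ET₀ = 1.12 × 5.1511 = 5.7692 mm/d
Over 5 days: 5.7692 × 5 = 28.846 mm

28.8 mm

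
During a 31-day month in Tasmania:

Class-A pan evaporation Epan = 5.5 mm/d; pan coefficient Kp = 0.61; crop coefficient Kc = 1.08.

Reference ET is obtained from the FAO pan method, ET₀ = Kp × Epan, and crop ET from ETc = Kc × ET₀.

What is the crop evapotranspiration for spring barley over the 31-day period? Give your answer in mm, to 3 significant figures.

ET₀ = 0.61 × 5.5 = 3.3550 mm/d
ETc = Kc × ET₀ = 1.08 × 3.3550 = 3.6234 mm/d
Over 31 days: 3.6234 × 31 = 112.325 mm

112 mm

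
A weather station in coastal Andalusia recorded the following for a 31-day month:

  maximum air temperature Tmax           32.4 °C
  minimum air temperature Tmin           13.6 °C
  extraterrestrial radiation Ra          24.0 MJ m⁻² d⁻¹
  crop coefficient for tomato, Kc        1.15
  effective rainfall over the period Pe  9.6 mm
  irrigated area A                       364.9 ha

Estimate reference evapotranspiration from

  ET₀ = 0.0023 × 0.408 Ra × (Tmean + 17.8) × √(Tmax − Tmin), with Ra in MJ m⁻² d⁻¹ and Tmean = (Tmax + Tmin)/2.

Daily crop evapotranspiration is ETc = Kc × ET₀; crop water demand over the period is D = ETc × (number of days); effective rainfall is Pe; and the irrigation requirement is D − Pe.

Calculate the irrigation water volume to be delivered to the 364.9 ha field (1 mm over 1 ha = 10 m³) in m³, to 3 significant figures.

483000 m³

Tmean = (32.4 + 13.6)/2 = 23.00 °C
0.408 Ra = 0.408 × 24.0 = 9.7920 mm/d equivalent
ET₀ = 0.0023 × 9.7920 × (23.00 + 17.8) × √18.8 = 0.0023 × 9.7920 × 40.80 × 4.3359 = 3.9842 mm/d
ETc = Kc × ET₀ = 1.15 × 3.9842 = 4.5818 mm/d
Crop demand D = ETc × 31 d = 4.5818 × 31 = 142.036 mm
D − Pe = 142.036 − 9.6 = 132.436 mm
Volume = 132.436 mm × 364.9 ha × 10 = 483259.0 m³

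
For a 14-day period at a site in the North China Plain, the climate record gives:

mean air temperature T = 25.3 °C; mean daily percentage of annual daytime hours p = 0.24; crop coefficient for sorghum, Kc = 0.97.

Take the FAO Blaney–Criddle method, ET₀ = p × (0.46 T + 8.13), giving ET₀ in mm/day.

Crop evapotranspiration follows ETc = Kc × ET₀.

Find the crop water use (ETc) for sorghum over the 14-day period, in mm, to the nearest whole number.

64 mm

ET₀ = 0.24 × (0.46 × 25.3 + 8.13) = 0.24 × 19.768 = 4.7443 mm/d
ETc = Kc × ET₀ = 0.97 × 4.7443 = 4.6020 mm/d
Over 14 days: 4.6020 × 14 = 64.428 mm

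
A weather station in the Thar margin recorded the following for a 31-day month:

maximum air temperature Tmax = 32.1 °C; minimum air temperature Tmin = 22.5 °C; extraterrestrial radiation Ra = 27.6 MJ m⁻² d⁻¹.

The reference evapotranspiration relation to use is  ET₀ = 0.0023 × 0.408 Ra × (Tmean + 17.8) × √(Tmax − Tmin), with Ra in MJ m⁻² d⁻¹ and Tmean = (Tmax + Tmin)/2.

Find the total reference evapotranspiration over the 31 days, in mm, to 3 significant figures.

112 mm

Tmean = (32.1 + 22.5)/2 = 27.30 °C
0.408 Ra = 0.408 × 27.6 = 11.2608 mm/d equivalent
ET₀ = 0.0023 × 11.2608 × (27.30 + 17.8) × √9.6 = 0.0023 × 11.2608 × 45.10 × 3.0984 = 3.6192 mm/d
Over 31 days: 3.6192 × 31 = 112.195 mm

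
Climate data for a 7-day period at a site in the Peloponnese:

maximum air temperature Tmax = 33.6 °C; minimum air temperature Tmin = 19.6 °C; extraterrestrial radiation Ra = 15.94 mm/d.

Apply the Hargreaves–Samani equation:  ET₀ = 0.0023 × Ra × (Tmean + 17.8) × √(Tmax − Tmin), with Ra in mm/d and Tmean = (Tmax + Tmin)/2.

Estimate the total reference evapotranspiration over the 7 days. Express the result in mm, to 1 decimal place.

42.6 mm

Tmean = (33.6 + 19.6)/2 = 26.60 °C
ET₀ = 0.0023 × 15.94 × (26.60 + 17.8) × √14.0 = 0.0023 × 15.94 × 44.40 × 3.7417 = 6.0907 mm/d
Over 7 days: 6.0907 × 7 = 42.635 mm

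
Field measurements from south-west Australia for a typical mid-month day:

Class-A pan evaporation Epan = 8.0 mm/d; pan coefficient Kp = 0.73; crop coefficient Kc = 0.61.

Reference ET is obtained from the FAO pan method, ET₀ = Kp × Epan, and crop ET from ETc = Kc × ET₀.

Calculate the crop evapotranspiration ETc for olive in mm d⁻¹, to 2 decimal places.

3.56 mm d⁻¹

ET₀ = 0.73 × 8.0 = 5.8400 mm/d
ETc = Kc × ET₀ = 0.61 × 5.8400 = 3.5624 mm/d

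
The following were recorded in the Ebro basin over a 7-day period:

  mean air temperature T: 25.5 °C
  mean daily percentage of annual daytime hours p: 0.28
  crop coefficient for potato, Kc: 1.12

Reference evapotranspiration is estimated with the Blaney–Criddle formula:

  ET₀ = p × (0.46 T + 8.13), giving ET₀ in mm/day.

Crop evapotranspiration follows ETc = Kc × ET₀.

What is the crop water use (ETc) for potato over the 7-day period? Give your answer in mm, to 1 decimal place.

ET₀ = 0.28 × (0.46 × 25.5 + 8.13) = 0.28 × 19.860 = 5.5608 mm/d
ETc = Kc × ET₀ = 1.12 × 5.5608 = 6.2281 mm/d
Over 7 days: 6.2281 × 7 = 43.597 mm

43.6 mm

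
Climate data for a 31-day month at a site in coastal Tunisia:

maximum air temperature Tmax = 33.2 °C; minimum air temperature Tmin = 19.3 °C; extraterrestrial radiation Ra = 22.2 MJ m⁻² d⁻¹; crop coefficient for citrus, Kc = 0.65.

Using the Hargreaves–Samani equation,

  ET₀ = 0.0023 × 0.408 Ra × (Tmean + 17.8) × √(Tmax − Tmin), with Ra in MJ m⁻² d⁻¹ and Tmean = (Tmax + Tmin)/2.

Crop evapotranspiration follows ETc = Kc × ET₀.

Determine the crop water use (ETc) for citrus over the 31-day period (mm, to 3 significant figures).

68.9 mm

Tmean = (33.2 + 19.3)/2 = 26.25 °C
0.408 Ra = 0.408 × 22.2 = 9.0576 mm/d equivalent
ET₀ = 0.0023 × 9.0576 × (26.25 + 17.8) × √13.9 = 0.0023 × 9.0576 × 44.05 × 3.7283 = 3.4214 mm/d
ETc = Kc × ET₀ = 0.65 × 3.4214 = 2.2239 mm/d
Over 31 days: 2.2239 × 31 = 68.941 mm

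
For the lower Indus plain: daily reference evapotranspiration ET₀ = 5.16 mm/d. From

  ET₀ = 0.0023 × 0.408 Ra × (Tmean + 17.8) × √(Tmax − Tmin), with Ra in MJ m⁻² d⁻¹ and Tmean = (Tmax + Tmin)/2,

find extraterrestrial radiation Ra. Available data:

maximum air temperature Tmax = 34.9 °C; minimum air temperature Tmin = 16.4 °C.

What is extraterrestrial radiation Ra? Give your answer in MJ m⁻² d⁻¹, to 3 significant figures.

29.4 MJ m⁻² d⁻¹

Tmean = (34.9+16.4)/2 = 25.65 °C; ΔT = 18.5
Ra = ET₀ / [0.0023 × 0.408 × (Tmean+17.8) × √ΔT]
   = 5.16 / (0.0023 × 0.408 × 43.45 × 4.3012) = 29.423 MJ m⁻² d⁻¹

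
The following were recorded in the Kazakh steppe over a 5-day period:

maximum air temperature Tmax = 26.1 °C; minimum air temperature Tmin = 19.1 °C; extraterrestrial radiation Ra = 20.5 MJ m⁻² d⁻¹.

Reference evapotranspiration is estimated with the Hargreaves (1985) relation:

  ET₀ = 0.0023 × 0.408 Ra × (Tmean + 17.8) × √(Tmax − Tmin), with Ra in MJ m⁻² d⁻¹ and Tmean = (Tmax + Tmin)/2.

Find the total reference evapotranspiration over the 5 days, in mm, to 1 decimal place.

10.3 mm

Tmean = (26.1 + 19.1)/2 = 22.60 °C
0.408 Ra = 0.408 × 20.5 = 8.3640 mm/d equivalent
ET₀ = 0.0023 × 8.3640 × (22.60 + 17.8) × √7.0 = 0.0023 × 8.3640 × 40.40 × 2.6458 = 2.0563 mm/d
Over 5 days: 2.0563 × 5 = 10.282 mm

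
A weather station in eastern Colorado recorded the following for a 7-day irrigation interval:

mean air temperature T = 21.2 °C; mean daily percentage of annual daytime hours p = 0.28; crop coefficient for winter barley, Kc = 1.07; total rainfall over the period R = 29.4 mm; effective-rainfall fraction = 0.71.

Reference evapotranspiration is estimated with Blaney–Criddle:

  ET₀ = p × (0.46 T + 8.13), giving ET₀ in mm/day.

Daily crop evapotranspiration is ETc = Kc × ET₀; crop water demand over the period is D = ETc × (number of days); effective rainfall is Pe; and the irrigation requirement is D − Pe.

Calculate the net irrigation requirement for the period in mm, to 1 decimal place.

ET₀ = 0.28 × (0.46 × 21.2 + 8.13) = 0.28 × 17.882 = 5.0070 mm/d
ETc = Kc × ET₀ = 1.07 × 5.0070 = 5.3575 mm/d
Crop demand D = ETc × 7 d = 5.3575 × 7 = 37.503 mm
Pe = 0.71 × 29.4 = 20.874 mm
D − Pe = 37.503 − 20.874 = 16.629 mm

16.6 mm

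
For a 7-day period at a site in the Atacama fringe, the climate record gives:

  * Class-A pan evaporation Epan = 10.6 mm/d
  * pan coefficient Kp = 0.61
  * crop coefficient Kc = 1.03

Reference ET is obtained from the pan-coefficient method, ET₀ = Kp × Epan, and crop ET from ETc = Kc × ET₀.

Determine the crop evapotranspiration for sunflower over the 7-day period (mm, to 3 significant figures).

ET₀ = 0.61 × 10.6 = 6.4660 mm/d
ETc = Kc × ET₀ = 1.03 × 6.4660 = 6.6600 mm/d
Over 7 days: 6.6600 × 7 = 46.620 mm

46.6 mm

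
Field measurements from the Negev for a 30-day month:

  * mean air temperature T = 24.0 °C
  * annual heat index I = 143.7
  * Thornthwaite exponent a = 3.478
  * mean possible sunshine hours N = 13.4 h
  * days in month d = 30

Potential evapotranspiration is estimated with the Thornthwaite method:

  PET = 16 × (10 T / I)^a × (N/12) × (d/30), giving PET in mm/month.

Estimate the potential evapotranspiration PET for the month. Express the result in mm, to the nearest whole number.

10T/I = 10 × 24.0 / 143.7 = 1.6701
(10T/I)^a = 1.6701^3.478 = 5.9525
Uncorrected PET = 16 × 5.9525 = 95.240 mm
Correction = (N/12)(d/30) = (13.4/12)(30/30) = 1.1167
PET = 95.240 × 1.1167 = 106.355 mm/month

106 mm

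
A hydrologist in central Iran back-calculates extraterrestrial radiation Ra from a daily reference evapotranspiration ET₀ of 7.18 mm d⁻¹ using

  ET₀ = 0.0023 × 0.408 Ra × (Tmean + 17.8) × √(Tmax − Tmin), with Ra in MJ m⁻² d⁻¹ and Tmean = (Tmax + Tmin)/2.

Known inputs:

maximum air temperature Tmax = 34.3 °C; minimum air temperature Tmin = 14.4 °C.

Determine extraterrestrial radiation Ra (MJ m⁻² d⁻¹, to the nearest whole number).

41 MJ m⁻² d⁻¹

Tmean = (34.3+14.4)/2 = 24.35 °C; ΔT = 19.9
Ra = ET₀ / [0.0023 × 0.408 × (Tmean+17.8) × √ΔT]
   = 7.18 / (0.0023 × 0.408 × 42.15 × 4.4609) = 40.693 MJ m⁻² d⁻¹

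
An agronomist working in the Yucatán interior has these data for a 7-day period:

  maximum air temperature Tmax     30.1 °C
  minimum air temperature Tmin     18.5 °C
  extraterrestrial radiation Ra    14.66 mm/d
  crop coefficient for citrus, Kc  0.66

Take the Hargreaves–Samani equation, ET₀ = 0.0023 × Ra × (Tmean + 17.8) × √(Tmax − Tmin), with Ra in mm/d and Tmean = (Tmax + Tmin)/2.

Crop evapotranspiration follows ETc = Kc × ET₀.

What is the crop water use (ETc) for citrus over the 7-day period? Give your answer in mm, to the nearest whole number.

22 mm

Tmean = (30.1 + 18.5)/2 = 24.30 °C
ET₀ = 0.0023 × 14.66 × (24.30 + 17.8) × √11.6 = 0.0023 × 14.66 × 42.10 × 3.4059 = 4.8348 mm/d
ETc = Kc × ET₀ = 0.66 × 4.8348 = 3.1910 mm/d
Over 7 days: 3.1910 × 7 = 22.337 mm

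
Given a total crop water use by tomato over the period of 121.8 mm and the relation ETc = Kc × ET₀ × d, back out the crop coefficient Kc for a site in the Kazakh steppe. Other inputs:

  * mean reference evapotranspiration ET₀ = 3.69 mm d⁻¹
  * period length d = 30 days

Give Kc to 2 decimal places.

1.10

ETc = Kc × ET₀ × d  ⇒  Kc = ETc / (ET₀ × d)
Kc = 121.8 / (3.69 × 30) = 121.8 / 110.70 = 1.1003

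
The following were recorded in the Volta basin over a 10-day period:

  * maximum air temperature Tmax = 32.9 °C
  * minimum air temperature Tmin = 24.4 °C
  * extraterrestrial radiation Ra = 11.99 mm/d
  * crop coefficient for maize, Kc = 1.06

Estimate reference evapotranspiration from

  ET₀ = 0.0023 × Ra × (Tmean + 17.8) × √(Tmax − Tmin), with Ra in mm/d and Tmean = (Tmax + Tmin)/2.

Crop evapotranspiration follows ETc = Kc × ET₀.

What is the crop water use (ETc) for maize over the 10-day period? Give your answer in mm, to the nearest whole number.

40 mm

Tmean = (32.9 + 24.4)/2 = 28.65 °C
ET₀ = 0.0023 × 11.99 × (28.65 + 17.8) × √8.5 = 0.0023 × 11.99 × 46.45 × 2.9155 = 3.7346 mm/d
ETc = Kc × ET₀ = 1.06 × 3.7346 = 3.9587 mm/d
Over 10 days: 3.9587 × 10 = 39.587 mm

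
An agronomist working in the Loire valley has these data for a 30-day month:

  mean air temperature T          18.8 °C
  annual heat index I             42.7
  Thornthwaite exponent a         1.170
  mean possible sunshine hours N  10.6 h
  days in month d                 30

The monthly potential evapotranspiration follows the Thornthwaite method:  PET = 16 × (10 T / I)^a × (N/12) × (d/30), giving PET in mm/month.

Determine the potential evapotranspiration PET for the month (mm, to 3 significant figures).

10T/I = 10 × 18.8 / 42.7 = 4.4028
(10T/I)^a = 4.4028^1.170 = 5.6645
Uncorrected PET = 16 × 5.6645 = 90.632 mm
Correction = (N/12)(d/30) = (10.6/12)(30/30) = 0.8833
PET = 90.632 × 0.8833 = 80.055 mm/month

80.1 mm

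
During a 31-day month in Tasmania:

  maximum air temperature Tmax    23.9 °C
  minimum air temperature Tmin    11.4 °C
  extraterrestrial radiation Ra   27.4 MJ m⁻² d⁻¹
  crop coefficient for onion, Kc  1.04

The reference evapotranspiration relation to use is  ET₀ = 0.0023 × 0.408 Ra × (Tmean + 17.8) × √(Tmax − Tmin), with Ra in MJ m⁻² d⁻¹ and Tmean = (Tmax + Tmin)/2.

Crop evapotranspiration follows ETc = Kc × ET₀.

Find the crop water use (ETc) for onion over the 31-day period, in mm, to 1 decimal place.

103.9 mm

Tmean = (23.9 + 11.4)/2 = 17.65 °C
0.408 Ra = 0.408 × 27.4 = 11.1792 mm/d equivalent
ET₀ = 0.0023 × 11.1792 × (17.65 + 17.8) × √12.5 = 0.0023 × 11.1792 × 35.45 × 3.5355 = 3.2226 mm/d
ETc = Kc × ET₀ = 1.04 × 3.2226 = 3.3515 mm/d
Over 31 days: 3.3515 × 31 = 103.897 mm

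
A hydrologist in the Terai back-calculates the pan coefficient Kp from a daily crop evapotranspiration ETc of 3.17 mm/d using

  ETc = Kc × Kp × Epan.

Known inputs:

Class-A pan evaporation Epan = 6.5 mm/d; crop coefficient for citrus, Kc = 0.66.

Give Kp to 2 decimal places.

0.74

ETc = Kc × Kp × Epan  ⇒  Kp = ETc / (Kc × Epan)
Kp = 3.17 / (0.66 × 6.5) = 3.17 / 4.290 = 0.7389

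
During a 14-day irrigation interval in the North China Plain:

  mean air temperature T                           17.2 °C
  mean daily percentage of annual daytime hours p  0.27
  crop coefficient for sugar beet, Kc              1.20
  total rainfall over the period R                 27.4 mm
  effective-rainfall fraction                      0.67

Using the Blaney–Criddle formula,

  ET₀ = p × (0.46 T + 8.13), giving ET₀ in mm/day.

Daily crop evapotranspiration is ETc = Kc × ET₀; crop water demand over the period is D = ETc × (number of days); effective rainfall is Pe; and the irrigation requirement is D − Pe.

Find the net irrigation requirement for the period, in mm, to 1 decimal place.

ET₀ = 0.27 × (0.46 × 17.2 + 8.13) = 0.27 × 16.042 = 4.3313 mm/d
ETc = Kc × ET₀ = 1.20 × 4.3313 = 5.1976 mm/d
Crop demand D = ETc × 14 d = 5.1976 × 14 = 72.766 mm
Pe = 0.67 × 27.4 = 18.358 mm
D − Pe = 72.766 − 18.358 = 54.408 mm

54.4 mm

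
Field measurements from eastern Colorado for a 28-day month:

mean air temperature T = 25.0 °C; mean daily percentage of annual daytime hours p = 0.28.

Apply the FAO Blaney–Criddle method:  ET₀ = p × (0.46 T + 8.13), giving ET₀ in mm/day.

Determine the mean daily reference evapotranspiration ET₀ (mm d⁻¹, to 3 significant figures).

ET₀ = 0.28 × (0.46 × 25.0 + 8.13) = 0.28 × 19.630 = 5.4964 mm/d

5.50 mm d⁻¹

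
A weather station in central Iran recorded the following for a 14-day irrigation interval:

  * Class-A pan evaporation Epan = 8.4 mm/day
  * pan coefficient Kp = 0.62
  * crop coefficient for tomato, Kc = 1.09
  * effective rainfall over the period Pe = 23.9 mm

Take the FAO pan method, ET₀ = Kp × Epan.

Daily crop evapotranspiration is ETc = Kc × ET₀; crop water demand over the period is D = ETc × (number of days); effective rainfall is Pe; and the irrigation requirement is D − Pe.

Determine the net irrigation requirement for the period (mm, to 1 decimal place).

ET₀ = 0.62 × 8.4 = 5.2080 mm/d
ETc = Kc × ET₀ = 1.09 × 5.2080 = 5.6767 mm/d
Crop demand D = ETc × 14 d = 5.6767 × 14 = 79.474 mm
D − Pe = 79.474 − 23.9 = 55.574 mm

55.6 mm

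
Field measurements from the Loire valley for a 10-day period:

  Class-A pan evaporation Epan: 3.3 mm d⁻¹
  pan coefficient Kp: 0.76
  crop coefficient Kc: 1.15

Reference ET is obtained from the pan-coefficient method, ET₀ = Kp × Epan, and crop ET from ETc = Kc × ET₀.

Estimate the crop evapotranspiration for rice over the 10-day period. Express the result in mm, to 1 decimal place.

28.8 mm

ET₀ = 0.76 × 3.3 = 2.5080 mm/d
ETc = Kc × ET₀ = 1.15 × 2.5080 = 2.8842 mm/d
Over 10 days: 2.8842 × 10 = 28.842 mm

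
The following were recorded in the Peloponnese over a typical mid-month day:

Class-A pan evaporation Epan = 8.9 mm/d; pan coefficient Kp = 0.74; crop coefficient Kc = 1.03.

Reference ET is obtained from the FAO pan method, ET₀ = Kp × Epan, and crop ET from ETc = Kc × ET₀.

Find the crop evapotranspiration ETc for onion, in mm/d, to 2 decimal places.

6.78 mm/d

ET₀ = 0.74 × 8.9 = 6.5860 mm/d
ETc = Kc × ET₀ = 1.03 × 6.5860 = 6.7836 mm/d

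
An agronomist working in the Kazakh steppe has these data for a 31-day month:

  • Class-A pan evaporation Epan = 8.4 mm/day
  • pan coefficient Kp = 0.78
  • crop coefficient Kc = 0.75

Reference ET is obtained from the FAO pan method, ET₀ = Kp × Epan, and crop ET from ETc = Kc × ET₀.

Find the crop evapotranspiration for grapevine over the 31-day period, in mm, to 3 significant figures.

ET₀ = 0.78 × 8.4 = 6.5520 mm/d
ETc = Kc × ET₀ = 0.75 × 6.5520 = 4.9140 mm/d
Over 31 days: 4.9140 × 31 = 152.334 mm

152 mm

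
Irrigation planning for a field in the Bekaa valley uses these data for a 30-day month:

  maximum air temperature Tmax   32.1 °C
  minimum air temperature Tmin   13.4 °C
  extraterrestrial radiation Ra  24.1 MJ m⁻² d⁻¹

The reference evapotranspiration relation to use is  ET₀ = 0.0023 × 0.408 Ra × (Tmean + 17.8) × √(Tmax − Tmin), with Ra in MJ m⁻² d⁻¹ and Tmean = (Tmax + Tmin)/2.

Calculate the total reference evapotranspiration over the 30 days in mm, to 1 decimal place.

Tmean = (32.1 + 13.4)/2 = 22.75 °C
0.408 Ra = 0.408 × 24.1 = 9.8328 mm/d equivalent
ET₀ = 0.0023 × 9.8328 × (22.75 + 17.8) × √18.7 = 0.0023 × 9.8328 × 40.55 × 4.3243 = 3.9656 mm/d
Over 30 days: 3.9656 × 30 = 118.968 mm

119.0 mm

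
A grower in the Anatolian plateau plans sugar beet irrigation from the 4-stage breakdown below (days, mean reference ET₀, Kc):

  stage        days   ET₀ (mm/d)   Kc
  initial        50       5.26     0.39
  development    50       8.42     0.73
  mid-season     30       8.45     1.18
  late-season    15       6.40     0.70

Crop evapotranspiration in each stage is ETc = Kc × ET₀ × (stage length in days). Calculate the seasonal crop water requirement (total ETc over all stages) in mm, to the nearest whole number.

776 mm

initial: 0.39 × 5.26 × 50 = 102.57 mm
development: 0.73 × 8.42 × 50 = 307.33 mm
mid-season: 1.18 × 8.45 × 30 = 299.13 mm
late-season: 0.70 × 6.40 × 15 = 67.20 mm
Seasonal total = 776.23 mm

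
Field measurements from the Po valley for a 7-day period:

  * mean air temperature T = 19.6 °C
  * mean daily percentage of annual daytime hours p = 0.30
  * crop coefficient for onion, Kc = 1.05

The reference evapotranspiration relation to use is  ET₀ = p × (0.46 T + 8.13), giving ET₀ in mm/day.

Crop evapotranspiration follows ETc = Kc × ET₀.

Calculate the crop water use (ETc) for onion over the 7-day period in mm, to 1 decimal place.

ET₀ = 0.30 × (0.46 × 19.6 + 8.13) = 0.30 × 17.146 = 5.1438 mm/d
ETc = Kc × ET₀ = 1.05 × 5.1438 = 5.4010 mm/d
Over 7 days: 5.4010 × 7 = 37.807 mm

37.8 mm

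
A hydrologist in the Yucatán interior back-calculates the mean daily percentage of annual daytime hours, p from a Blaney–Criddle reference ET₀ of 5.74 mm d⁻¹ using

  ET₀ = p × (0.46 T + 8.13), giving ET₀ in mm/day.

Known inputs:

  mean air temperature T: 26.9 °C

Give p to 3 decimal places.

p = ET₀ / (0.46 T + 8.13) = 5.74 / (0.46 × 26.9 + 8.13) = 5.74 / 20.504 = 0.2799

0.280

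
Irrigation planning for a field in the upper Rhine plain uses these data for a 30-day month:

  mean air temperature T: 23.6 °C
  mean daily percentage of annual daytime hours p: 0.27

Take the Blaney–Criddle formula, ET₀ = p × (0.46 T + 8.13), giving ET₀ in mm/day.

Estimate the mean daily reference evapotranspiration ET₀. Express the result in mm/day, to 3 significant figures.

5.13 mm/day

ET₀ = 0.27 × (0.46 × 23.6 + 8.13) = 0.27 × 18.986 = 5.1262 mm/d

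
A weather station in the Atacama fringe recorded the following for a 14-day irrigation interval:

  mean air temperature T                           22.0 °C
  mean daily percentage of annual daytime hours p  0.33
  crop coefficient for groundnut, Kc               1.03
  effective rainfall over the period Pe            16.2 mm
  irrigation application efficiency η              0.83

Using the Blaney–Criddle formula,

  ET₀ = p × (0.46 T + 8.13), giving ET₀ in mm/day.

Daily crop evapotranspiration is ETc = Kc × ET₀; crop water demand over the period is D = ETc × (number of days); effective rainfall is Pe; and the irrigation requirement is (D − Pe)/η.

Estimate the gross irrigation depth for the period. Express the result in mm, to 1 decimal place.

85.1 mm

ET₀ = 0.33 × (0.46 × 22.0 + 8.13) = 0.33 × 18.250 = 6.0225 mm/d
ETc = Kc × ET₀ = 1.03 × 6.0225 = 6.2032 mm/d
Crop demand D = ETc × 14 d = 6.2032 × 14 = 86.845 mm
D − Pe = 86.845 − 16.2 = 70.645 mm
Gross irrigation = 70.645 / 0.83 = 85.114 mm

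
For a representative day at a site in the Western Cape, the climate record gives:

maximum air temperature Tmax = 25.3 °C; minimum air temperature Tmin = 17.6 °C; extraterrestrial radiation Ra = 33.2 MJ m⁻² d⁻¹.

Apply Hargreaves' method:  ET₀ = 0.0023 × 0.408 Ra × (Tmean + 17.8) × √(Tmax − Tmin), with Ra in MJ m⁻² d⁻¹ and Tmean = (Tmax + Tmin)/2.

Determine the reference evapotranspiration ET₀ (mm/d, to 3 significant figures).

3.39 mm/d

Tmean = (25.3 + 17.6)/2 = 21.45 °C
0.408 Ra = 0.408 × 33.2 = 13.5456 mm/d equivalent
ET₀ = 0.0023 × 13.5456 × (21.45 + 17.8) × √7.7 = 0.0023 × 13.5456 × 39.25 × 2.7749 = 3.3932 mm/d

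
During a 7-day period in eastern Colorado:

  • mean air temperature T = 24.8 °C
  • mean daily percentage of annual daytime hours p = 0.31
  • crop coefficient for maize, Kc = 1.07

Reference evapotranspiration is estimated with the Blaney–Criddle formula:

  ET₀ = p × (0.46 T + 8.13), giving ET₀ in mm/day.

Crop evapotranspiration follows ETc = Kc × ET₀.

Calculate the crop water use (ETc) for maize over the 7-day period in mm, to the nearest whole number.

45 mm

ET₀ = 0.31 × (0.46 × 24.8 + 8.13) = 0.31 × 19.538 = 6.0568 mm/d
ETc = Kc × ET₀ = 1.07 × 6.0568 = 6.4808 mm/d
Over 7 days: 6.4808 × 7 = 45.366 mm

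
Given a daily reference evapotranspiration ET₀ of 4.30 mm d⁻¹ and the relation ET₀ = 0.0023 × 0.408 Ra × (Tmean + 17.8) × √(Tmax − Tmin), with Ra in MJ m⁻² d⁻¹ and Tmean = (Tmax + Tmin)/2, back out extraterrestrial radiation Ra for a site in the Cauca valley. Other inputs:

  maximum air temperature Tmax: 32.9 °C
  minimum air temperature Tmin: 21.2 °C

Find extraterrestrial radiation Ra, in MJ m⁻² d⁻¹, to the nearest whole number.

30 MJ m⁻² d⁻¹

Tmean = (32.9+21.2)/2 = 27.05 °C; ΔT = 11.7
Ra = ET₀ / [0.0023 × 0.408 × (Tmean+17.8) × √ΔT]
   = 4.30 / (0.0023 × 0.408 × 44.85 × 3.4205) = 29.870 MJ m⁻² d⁻¹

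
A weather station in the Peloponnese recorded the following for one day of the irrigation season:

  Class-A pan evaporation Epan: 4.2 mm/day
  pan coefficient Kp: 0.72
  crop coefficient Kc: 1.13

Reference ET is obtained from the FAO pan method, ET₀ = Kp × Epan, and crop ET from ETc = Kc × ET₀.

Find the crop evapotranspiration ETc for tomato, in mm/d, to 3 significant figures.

ET₀ = 0.72 × 4.2 = 3.0240 mm/d
ETc = Kc × ET₀ = 1.13 × 3.0240 = 3.4171 mm/d

3.42 mm/d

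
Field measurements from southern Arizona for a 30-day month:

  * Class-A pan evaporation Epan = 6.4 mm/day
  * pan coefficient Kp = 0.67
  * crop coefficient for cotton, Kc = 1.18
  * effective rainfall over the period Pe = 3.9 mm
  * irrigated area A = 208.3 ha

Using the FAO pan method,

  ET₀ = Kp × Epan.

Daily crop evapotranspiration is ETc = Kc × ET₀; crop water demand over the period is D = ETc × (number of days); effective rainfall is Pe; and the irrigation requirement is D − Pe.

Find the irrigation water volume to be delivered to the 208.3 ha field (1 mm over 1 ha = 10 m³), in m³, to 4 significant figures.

ET₀ = 0.67 × 6.4 = 4.2880 mm/d
ETc = Kc × ET₀ = 1.18 × 4.2880 = 5.0598 mm/d
Crop demand D = ETc × 30 d = 5.0598 × 30 = 151.794 mm
D − Pe = 151.794 − 3.9 = 147.894 mm
Volume = 147.894 mm × 208.3 ha × 10 = 308063.2 m³

308100 m³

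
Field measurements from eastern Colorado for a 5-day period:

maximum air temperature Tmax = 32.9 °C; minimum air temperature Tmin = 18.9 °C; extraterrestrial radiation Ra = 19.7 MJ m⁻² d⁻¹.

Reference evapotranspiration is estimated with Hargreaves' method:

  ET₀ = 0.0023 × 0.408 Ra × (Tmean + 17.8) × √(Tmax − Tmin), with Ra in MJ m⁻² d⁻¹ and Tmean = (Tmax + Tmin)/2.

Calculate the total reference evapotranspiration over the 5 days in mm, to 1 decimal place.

Tmean = (32.9 + 18.9)/2 = 25.90 °C
0.408 Ra = 0.408 × 19.7 = 8.0376 mm/d equivalent
ET₀ = 0.0023 × 8.0376 × (25.90 + 17.8) × √14.0 = 0.0023 × 8.0376 × 43.70 × 3.7417 = 3.0228 mm/d
Over 5 days: 3.0228 × 5 = 15.114 mm

15.1 mm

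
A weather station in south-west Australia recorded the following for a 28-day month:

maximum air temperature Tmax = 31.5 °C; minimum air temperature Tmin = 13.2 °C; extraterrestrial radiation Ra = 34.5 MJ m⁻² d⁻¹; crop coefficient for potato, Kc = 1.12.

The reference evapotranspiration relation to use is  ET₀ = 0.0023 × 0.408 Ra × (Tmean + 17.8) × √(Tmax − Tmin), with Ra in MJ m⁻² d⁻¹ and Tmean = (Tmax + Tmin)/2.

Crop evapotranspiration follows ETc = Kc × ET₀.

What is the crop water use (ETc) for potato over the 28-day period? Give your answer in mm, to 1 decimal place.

174.4 mm

Tmean = (31.5 + 13.2)/2 = 22.35 °C
0.408 Ra = 0.408 × 34.5 = 14.0760 mm/d equivalent
ET₀ = 0.0023 × 14.0760 × (22.35 + 17.8) × √18.3 = 0.0023 × 14.0760 × 40.15 × 4.2778 = 5.5605 mm/d
ETc = Kc × ET₀ = 1.12 × 5.5605 = 6.2278 mm/d
Over 28 days: 6.2278 × 28 = 174.378 mm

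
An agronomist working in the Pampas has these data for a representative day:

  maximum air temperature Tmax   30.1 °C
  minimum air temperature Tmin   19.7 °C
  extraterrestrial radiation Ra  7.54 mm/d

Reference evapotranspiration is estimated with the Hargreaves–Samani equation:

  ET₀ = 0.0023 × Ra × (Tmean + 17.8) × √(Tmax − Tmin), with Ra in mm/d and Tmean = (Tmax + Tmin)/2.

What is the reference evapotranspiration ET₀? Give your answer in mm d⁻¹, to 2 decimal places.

2.39 mm d⁻¹

Tmean = (30.1 + 19.7)/2 = 24.90 °C
ET₀ = 0.0023 × 7.54 × (24.90 + 17.8) × √10.4 = 0.0023 × 7.54 × 42.70 × 3.2249 = 2.3880 mm/d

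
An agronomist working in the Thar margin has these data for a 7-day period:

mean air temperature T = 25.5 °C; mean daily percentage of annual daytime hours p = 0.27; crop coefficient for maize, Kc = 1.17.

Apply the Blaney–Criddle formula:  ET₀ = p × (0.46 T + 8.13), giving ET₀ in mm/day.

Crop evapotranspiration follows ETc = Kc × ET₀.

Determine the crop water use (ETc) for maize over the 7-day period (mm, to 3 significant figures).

43.9 mm

ET₀ = 0.27 × (0.46 × 25.5 + 8.13) = 0.27 × 19.860 = 5.3622 mm/d
ETc = Kc × ET₀ = 1.17 × 5.3622 = 6.2738 mm/d
Over 7 days: 6.2738 × 7 = 43.917 mm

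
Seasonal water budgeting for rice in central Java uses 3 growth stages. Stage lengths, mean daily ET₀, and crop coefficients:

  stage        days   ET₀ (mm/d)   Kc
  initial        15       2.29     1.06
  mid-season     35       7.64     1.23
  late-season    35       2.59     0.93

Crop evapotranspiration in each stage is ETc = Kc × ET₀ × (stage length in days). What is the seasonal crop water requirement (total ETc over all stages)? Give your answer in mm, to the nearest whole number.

450 mm

initial: 1.06 × 2.29 × 15 = 36.41 mm
mid-season: 1.23 × 7.64 × 35 = 328.90 mm
late-season: 0.93 × 2.59 × 35 = 84.30 mm
Seasonal total = 449.61 mm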